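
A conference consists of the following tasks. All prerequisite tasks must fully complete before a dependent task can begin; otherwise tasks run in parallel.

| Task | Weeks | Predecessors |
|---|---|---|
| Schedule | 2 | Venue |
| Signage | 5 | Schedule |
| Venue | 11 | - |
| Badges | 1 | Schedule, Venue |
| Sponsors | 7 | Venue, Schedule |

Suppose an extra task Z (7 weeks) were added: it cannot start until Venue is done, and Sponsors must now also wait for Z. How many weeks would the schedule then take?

25

Originally the schedule takes 20 weeks.
With Z inserted, Sponsors now waits for max(Venue, Schedule, Z).
New critical path: Venue→Z→Sponsors = 11+7+7 = 25 ⇒ 25 weeks.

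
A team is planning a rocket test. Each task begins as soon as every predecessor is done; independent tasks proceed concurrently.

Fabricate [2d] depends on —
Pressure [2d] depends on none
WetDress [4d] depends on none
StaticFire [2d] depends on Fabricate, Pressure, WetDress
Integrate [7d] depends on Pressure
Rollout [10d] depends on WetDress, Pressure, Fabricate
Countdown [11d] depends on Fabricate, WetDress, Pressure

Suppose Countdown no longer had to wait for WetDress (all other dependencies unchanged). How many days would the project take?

14

Before: longest chain WetDress→Countdown = 4+11 = 15, finish 15.
Without WetDress→Countdown, Countdown's earliest start moves from 4 to 2.
The longest chain is now WetDress→Rollout = 4+10 = 14, so the project takes 14 days.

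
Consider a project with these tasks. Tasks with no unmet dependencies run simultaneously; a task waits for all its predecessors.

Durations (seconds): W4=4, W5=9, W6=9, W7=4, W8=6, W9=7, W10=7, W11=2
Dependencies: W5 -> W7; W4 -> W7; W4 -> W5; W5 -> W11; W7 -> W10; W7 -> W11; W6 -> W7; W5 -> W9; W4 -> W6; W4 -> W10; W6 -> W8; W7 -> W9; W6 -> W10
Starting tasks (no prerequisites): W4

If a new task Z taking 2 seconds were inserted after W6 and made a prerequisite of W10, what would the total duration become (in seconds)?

Originally the schedule takes 24 seconds.
With Z inserted, W10 now waits for max(W6, W4, W7, Z).
New critical path: W4→W5→W7→W9 = 4+9+4+7 = 24 ⇒ 24 seconds.

24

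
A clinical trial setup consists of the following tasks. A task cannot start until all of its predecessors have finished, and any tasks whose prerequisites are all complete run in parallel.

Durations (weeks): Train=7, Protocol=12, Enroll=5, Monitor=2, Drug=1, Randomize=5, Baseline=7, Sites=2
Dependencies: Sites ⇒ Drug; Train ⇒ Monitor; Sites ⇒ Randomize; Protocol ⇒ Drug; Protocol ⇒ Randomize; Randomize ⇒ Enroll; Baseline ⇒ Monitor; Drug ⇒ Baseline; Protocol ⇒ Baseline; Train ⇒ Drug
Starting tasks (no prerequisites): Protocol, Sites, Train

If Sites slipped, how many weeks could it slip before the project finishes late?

10

Critical path: Protocol→Randomize→Enroll = 12+5+5 = 22, so the finish is 22 weeks.
Sites finishes as early as 2 and must finish by 12.
So Sites can slip 12 − 2 = 10 weeks.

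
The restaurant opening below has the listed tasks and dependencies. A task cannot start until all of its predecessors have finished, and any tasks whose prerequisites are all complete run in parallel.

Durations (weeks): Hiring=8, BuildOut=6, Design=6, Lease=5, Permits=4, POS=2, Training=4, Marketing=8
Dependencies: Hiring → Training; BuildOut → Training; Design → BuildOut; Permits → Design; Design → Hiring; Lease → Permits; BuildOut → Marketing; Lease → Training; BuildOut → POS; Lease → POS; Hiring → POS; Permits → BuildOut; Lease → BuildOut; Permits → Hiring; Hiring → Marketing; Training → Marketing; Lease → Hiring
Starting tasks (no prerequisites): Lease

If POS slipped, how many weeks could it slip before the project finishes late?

Lease→Permits→Design→Hiring→Training→Marketing = 5+4+6+8+4+8 = 35 sets the makespan at 35 weeks.
The longest chain containing POS totals 25 weeks.
So POS can slip 35 − 25 = 10 weeks.

10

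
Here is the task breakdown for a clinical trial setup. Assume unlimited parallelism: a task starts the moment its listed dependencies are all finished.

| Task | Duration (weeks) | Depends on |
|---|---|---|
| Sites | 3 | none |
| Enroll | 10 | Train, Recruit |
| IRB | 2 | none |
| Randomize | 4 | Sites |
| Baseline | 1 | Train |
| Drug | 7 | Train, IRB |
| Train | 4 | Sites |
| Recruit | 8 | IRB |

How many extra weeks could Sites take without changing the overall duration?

3

Critical path: IRB→Recruit→Enroll = 2+8+10 = 20, so the finish is 20 weeks.
The longest chain containing Sites totals 17 weeks.
So Sites can slip 6 − 3 = 3 weeks.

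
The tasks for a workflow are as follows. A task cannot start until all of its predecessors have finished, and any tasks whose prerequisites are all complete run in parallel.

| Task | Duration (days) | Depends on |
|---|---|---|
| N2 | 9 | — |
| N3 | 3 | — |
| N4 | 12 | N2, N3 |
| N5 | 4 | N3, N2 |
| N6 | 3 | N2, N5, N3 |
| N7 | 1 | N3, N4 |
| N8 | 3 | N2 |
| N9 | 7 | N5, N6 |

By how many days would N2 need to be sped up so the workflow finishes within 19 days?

Current finish: 23 days; target: 19.
N2 is on every critical path, so each day cut from N2 cuts the finish by one (this holds down to a finish of 17).
Need 23 − 19 = 4 days off N2 → N2 becomes 5 days, finish becomes 19.

4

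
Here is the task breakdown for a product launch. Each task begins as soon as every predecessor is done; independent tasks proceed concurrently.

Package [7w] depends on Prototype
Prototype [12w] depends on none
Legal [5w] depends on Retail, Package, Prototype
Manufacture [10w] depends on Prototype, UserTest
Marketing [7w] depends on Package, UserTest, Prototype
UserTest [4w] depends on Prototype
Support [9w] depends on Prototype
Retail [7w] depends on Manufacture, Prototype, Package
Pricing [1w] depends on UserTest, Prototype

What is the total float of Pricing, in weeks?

The longest chain is Prototype→UserTest→Manufacture→Retail→Legal = 12+4+10+7+5 = 38; overall finish 38 weeks.
The longest chain containing Pricing totals 17 weeks.
Float = 38 − 17 = 21.

21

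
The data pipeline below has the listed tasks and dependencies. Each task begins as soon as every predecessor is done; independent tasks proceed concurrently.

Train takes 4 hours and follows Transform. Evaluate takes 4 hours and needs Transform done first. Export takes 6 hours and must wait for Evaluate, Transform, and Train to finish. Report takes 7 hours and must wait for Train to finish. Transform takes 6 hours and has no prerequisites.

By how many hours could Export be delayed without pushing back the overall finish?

1

Transform→Train→Report = 6+4+7 = 17 sets the makespan at 17 hours.
Export finishes as early as 16 and must finish by 17.
Slack of Export = 11 − 10 = 1 hour.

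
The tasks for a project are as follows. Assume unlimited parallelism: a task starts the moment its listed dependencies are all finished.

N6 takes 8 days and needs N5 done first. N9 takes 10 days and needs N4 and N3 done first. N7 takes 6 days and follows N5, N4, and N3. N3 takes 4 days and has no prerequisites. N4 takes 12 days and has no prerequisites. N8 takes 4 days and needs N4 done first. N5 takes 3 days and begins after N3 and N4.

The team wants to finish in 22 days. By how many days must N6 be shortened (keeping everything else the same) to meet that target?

1

Current finish: 23 days; target: 22.
N6 is on every critical path, so each day cut from N6 cuts the finish by one (this holds down to a finish of 22).
Need 23 − 22 = 1 day off N6 → N6 becomes 7 days, finish becomes 22.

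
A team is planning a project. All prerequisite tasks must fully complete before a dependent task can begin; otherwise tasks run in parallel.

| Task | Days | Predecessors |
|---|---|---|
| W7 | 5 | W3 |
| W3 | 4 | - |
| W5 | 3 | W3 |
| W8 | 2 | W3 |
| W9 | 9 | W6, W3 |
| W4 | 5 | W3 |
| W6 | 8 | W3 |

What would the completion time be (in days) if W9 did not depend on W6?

Before: longest chain W3→W6→W9 = 4+8+9 = 21, finish 21.
Without W6→W9, W9's earliest start moves from 12 to 4.
The longest chain is now W3→W9 = 4+9 = 13, so the project takes 13 days.

13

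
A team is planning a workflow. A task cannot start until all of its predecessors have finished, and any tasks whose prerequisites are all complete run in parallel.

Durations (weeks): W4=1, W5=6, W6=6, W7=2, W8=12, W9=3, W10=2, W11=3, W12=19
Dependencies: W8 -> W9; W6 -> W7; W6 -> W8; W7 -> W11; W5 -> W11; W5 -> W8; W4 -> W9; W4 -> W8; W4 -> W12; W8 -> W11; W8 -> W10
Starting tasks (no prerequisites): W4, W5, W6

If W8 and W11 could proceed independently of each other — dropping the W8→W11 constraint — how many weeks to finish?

With the dependency in place, W5→W8→W9 = 6+12+3 = 21 sets the finish at 21 weeks.
Without W8→W11, W11's earliest start moves from 18 to 8.
After: W5→W8→W9 = 6+12+3 = 21 → 21 weeks.

21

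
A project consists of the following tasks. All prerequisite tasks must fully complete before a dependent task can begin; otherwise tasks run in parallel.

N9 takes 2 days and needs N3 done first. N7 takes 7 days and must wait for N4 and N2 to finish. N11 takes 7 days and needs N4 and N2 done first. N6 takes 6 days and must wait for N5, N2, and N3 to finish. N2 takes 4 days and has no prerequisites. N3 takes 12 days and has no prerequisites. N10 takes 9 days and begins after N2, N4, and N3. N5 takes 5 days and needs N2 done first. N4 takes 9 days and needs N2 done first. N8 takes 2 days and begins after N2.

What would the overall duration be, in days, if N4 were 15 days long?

The binding path is N2→N4→N10 = 4+9+9 = 22; finish at 22 days.
N4 is on the critical path; changing it to 15 makes that path 28 days.
The critical path is still N2→N4→N10; finish is now 28 days.

28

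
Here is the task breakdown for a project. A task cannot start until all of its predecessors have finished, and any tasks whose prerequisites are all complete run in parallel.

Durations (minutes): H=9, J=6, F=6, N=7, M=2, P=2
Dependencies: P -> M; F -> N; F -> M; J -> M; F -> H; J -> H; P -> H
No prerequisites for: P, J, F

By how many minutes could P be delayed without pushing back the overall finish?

4

J→H = 6+9 = 15 sets the makespan at 15 minutes.
P finishes as early as 2 and must finish by 6.
Slack of P = 4 − 0 = 4 minutes.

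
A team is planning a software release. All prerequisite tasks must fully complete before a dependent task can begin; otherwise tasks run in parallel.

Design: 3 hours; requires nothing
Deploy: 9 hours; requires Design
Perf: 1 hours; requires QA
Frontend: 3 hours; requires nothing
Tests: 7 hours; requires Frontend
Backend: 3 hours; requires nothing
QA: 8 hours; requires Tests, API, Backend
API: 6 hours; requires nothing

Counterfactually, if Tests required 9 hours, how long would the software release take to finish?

Actual critical path: Frontend→Tests→QA→Perf = 3+7+8+1 = 19 ⇒ 19 hours.
Tests lies on that path, so at 9 hours the path becomes 21 hours.
That remains the longest chain; total 21 hours.

21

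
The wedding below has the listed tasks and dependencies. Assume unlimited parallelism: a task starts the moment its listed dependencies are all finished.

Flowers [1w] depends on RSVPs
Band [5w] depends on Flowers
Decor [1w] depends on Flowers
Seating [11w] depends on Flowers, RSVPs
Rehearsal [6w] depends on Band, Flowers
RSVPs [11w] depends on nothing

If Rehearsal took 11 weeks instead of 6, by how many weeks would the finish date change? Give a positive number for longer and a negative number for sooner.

5

Actual critical path: RSVPs→Flowers→Band→Rehearsal = 11+1+5+6 = 23 ⇒ 23 weeks.
Rehearsal lies on that path, so at 11 weeks the path becomes 28 weeks.
No other chain overtakes it, so the finish is 28 weeks.
Change in finish: 28 − 23 = +5 weeks.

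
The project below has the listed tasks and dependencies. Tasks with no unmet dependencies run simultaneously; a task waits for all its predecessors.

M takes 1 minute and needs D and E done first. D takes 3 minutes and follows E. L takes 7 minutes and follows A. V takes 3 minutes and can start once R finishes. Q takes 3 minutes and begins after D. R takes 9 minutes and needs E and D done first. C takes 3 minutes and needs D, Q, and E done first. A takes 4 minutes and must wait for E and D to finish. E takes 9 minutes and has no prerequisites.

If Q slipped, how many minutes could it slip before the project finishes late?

6

E→D→R→V = 9+3+9+3 = 24 sets the makespan at 24 minutes.
The longest chain containing Q totals 18 minutes.
So Q can slip 21 − 15 = 6 minutes.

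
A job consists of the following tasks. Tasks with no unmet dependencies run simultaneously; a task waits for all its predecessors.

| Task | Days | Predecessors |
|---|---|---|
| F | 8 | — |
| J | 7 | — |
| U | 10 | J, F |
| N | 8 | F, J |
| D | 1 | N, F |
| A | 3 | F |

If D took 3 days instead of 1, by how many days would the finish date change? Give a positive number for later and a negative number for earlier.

Critical path before the change: F→U = 8+10 = 18 giving 18 days.
The longest path through D is only 17 days, so D has float 1.
New critical path: F→N→D = 8+8+3 = 19 ⇒ 19 days.
Change in finish: 19 − 18 = +1 days.

1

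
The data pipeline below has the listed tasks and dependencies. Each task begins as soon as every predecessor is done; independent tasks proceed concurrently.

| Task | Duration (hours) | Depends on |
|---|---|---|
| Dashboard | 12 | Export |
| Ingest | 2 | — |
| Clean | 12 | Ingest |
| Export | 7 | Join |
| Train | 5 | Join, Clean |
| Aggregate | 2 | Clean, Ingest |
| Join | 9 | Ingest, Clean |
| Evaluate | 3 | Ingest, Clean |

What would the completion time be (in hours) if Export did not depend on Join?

28

Before: longest chain Ingest→Clean→Join→Export→Dashboard = 2+12+9+7+12 = 42, finish 42.
Without Join→Export, Export's earliest start moves from 23 to 0.
After: Ingest→Clean→Join→Train = 2+12+9+5 = 28 → 28 hours.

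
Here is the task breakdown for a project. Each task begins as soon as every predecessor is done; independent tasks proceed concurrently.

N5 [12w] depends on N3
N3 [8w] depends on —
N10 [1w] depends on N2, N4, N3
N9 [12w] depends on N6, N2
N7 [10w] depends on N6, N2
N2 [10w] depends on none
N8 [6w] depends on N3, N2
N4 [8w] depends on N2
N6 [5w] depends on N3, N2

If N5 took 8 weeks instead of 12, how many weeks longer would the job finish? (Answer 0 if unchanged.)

0

Actual critical path: N2→N6→N9 = 10+5+12 = 27 ⇒ 27 weeks.
N5 has 7 weeks of float (longest path through it is 20).
That remains the longest chain; total 27 weeks.
Change in finish: 27 − 27 = +0 weeks.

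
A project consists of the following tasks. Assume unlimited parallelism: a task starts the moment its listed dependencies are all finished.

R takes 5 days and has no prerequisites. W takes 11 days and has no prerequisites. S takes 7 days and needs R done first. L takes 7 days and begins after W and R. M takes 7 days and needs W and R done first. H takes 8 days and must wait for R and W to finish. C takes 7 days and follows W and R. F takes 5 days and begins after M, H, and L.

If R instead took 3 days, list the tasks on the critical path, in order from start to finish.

The binding path is W→H→F = 11+8+5 = 24; finish at 24 days.
R has 6 days of float (longest path through it is 18).
That remains the longest chain; total 24 days.

W, H, F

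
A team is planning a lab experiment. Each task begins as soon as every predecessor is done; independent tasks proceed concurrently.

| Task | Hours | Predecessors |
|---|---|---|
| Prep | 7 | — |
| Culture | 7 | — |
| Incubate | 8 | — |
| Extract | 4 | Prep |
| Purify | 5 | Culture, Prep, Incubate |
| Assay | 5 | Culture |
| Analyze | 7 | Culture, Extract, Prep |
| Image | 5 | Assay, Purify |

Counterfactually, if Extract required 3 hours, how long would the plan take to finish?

Baseline: Prep→Extract→Analyze = 7+4+7 = 18 → 18 hours.
Since Extract is critical, the -1 change carries straight to that chain (now 17 hours).
Now Incubate→Purify→Image = 8+5+5 = 18 is longest, so the finish becomes 18 hours.

18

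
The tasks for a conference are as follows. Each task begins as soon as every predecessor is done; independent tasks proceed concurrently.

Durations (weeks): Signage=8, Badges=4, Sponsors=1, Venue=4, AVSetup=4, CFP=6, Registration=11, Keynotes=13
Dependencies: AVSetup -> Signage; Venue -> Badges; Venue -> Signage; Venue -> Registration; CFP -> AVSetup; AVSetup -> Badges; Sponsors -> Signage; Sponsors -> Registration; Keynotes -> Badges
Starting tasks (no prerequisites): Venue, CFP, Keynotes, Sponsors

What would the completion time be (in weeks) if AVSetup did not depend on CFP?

Before: longest chain CFP→AVSetup→Signage = 6+4+8 = 18, finish 18.
Without CFP→AVSetup, AVSetup's earliest start moves from 6 to 0.
The longest chain is now Keynotes→Badges = 13+4 = 17, so the plan takes 17 weeks.

17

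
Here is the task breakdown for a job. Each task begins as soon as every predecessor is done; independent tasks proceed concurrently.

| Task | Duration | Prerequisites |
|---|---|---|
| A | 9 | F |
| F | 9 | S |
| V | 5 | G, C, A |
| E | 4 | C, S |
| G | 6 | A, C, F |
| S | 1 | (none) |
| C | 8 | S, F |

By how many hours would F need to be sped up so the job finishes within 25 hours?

5

Current finish: 30 hours; target: 25.
F is on every critical path, so each hour cut from F cuts the finish by one (this holds down to a finish of 22).
Need 30 − 25 = 5 hours off F → F becomes 4 hours, finish becomes 25.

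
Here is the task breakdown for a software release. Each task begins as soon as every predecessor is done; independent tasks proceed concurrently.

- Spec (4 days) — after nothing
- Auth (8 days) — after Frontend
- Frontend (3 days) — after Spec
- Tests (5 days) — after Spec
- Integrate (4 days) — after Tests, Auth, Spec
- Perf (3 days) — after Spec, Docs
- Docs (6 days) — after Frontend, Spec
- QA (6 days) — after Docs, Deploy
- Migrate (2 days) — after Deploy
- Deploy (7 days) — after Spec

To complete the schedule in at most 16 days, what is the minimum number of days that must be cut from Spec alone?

3

Current finish: 19 days; target: 16.
Spec is on every critical path, so each day cut from Spec cuts the finish by one (this holds down to a finish of 16).
Need 19 − 16 = 3 days off Spec → Spec becomes 1 day, finish becomes 16.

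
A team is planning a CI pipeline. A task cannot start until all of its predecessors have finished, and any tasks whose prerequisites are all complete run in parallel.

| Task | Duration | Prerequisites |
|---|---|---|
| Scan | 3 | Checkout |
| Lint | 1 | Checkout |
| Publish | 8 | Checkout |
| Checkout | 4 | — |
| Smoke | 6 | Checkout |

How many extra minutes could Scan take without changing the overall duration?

5

Checkout→Publish = 4+8 = 12 sets the makespan at 12 minutes.
Longest path through Scan: 7 minutes (earliest finish 7, latest finish 12).
Slack of Scan = 9 − 4 = 5 minutes.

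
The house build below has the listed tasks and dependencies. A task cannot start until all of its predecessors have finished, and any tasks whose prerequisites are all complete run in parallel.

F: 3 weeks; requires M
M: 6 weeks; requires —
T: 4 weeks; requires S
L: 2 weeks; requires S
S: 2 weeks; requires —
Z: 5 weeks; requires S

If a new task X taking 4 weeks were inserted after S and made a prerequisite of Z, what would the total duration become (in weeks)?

11

Originally the schedule takes 9 weeks.
With X inserted, Z now waits for max(S, X).
New critical path: S→X→Z = 2+4+5 = 11 ⇒ 11 weeks.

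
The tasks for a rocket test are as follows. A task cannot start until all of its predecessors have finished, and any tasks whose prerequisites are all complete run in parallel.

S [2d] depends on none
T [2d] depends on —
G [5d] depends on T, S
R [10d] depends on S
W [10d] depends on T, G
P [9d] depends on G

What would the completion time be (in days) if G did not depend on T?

17

Before: longest chain S→G→W = 2+5+10 = 17, finish 17.
Dropping T→G doesn't change G's earliest start (2); another predecessor still binds.
The longest chain is now S→G→W = 2+5+10 = 17, so the rocket test takes 17 days.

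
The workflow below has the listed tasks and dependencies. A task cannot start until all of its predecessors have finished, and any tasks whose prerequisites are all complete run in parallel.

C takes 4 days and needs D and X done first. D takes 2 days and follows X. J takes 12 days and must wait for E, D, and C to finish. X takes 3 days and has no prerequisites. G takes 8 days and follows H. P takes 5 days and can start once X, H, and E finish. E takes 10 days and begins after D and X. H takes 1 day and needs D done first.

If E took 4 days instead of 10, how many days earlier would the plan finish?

As given, the longest chain is X→D→E→J = 3+2+10+12 = 27, so the finish is 27 days.
E lies on that path, so at 4 days the path becomes 21 days.
Now X→D→C→J = 3+2+4+12 = 21 is longest, so the finish becomes 21 days.
Change in finish: 21 − 27 = -6 days.

6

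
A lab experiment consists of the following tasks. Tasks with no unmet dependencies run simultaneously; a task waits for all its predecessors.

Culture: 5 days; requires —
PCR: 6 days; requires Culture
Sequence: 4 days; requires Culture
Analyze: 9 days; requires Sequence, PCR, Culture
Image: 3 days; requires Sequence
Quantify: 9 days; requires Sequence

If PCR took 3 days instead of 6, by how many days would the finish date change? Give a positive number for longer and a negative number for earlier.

The binding path is Culture→PCR→Analyze = 5+6+9 = 20; finish at 20 days.
PCR lies on that path, so at 3 days the path becomes 17 days.
Now Culture→Sequence→Analyze = 5+4+9 = 18 is longest, so the finish becomes 18 days.
Change in finish: 18 − 20 = -2 days.

-2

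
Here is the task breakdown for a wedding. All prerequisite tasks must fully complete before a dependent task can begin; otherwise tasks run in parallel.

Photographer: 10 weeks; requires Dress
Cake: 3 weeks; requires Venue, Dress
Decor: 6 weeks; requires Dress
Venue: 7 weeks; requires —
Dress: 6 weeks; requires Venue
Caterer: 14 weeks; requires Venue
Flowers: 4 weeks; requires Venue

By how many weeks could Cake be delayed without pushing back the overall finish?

7

Venue→Dress→Photographer = 7+6+10 = 23 sets the makespan at 23 weeks.
The longest chain containing Cake totals 16 weeks.
Float = 23 − 16 = 7.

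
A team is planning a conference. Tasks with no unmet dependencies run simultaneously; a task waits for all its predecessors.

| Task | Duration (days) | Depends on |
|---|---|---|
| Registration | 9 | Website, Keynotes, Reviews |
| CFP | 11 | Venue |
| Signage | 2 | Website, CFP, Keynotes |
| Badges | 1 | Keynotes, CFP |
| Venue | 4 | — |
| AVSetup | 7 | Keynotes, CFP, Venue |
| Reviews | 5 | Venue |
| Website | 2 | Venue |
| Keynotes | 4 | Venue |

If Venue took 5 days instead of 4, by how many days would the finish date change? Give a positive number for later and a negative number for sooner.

1

Actual critical path: Venue→CFP→AVSetup = 4+11+7 = 22 ⇒ 22 days.
Venue is on the critical path; changing it to 5 makes that path 23 days.
That remains the longest chain; total 23 days.
Change in finish: 23 − 22 = +1 days.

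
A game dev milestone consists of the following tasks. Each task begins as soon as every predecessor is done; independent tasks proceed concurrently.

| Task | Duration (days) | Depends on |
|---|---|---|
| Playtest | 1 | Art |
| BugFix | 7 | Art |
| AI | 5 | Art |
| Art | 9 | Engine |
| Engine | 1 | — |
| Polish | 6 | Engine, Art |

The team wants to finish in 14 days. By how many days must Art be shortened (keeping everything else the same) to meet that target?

Current finish: 17 days; target: 14.
Art is on every critical path, so each day cut from Art cuts the finish by one (this holds down to a finish of 9).
Need 17 − 14 = 3 days off Art → Art becomes 6 days, finish becomes 14.

3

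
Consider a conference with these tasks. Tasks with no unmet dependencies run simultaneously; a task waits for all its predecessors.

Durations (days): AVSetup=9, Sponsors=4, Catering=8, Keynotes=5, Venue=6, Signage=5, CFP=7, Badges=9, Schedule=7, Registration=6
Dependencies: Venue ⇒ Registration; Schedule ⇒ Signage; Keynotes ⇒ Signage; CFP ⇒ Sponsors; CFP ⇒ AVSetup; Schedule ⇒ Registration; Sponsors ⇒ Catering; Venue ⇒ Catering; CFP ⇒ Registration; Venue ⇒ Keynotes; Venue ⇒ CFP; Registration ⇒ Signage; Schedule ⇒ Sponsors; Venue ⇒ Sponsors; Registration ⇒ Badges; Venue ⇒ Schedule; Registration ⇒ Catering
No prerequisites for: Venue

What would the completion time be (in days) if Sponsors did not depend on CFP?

28

Original critical path: Venue→CFP→Registration→Badges = 6+7+6+9 = 28 ⇒ 28 days.
Dropping CFP→Sponsors doesn't change Sponsors's earliest start (13); another predecessor still binds.
After: Venue→CFP→Registration→Badges = 6+7+6+9 = 28 → 28 days.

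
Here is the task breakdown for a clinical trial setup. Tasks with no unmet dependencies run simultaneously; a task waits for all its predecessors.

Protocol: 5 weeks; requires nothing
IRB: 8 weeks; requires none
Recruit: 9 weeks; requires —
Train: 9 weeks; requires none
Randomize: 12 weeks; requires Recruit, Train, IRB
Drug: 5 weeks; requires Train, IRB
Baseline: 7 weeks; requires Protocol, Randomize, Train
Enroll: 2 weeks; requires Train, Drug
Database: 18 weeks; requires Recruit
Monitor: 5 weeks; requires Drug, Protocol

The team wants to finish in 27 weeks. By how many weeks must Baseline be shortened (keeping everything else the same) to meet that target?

Current finish: 28 weeks; target: 27.
Baseline is on every critical path, so each week cut from Baseline cuts the finish by one (this holds down to a finish of 27).
Need 28 − 27 = 1 week off Baseline → Baseline becomes 6 weeks, finish becomes 27.

1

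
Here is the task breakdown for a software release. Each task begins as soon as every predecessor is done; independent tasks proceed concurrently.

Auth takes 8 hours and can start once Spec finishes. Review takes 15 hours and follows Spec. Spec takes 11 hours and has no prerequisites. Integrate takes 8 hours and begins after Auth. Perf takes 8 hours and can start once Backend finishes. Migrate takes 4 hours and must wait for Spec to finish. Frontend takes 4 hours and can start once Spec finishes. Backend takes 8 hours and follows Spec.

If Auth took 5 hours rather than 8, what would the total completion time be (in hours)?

Baseline: Spec→Auth→Integrate = 11+8+8 = 27 → 27 hours.
Since Auth is critical, the -3 change carries straight to that chain (now 24 hours).
New critical path: Spec→Backend→Perf = 11+8+8 = 27 ⇒ 27 hours.

27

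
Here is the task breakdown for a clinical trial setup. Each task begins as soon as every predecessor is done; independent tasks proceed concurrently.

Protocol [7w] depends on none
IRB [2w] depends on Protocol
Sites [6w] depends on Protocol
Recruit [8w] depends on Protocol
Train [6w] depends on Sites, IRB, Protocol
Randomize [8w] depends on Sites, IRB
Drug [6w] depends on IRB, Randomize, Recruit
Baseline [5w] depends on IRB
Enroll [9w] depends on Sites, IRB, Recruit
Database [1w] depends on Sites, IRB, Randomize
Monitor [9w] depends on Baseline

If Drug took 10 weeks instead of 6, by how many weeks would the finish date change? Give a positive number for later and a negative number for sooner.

4

Critical path before the change: Protocol→Sites→Randomize→Drug = 7+6+8+6 = 27 giving 27 weeks.
Drug is on the critical path; changing it to 10 makes that path 31 weeks.
The critical path is still Protocol→Sites→Randomize→Drug; finish is now 31 weeks.
Change in finish: 31 − 27 = +4 weeks.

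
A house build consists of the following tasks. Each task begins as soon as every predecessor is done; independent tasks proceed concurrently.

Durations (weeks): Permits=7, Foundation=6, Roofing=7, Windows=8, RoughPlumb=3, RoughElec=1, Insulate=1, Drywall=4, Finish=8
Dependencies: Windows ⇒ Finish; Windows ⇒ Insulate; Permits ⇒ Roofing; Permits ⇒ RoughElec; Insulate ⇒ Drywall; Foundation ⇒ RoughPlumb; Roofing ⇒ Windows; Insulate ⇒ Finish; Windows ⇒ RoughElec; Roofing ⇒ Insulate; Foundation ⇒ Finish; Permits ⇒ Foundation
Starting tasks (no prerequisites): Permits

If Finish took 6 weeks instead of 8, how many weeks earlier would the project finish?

Baseline: Permits→Roofing→Windows→Insulate→Finish = 7+7+8+1+8 = 31 → 31 weeks.
Finish is on the critical path; changing it to 6 makes that path 29 weeks.
That remains the longest chain; total 29 weeks.
Change in finish: 29 − 31 = -2 weeks.

2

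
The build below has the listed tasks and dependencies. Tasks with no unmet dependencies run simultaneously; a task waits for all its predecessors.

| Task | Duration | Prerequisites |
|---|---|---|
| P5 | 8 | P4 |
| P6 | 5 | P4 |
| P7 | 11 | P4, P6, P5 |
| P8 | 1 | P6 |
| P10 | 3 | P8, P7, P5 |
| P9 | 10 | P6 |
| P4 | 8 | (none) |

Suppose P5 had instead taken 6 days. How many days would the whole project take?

28

Critical path before the change: P4→P5→P7→P10 = 8+8+11+3 = 30 giving 30 days.
P5 is on the critical path; changing it to 6 makes that path 28 days.
The critical path is still P4→P5→P7→P10; finish is now 28 days.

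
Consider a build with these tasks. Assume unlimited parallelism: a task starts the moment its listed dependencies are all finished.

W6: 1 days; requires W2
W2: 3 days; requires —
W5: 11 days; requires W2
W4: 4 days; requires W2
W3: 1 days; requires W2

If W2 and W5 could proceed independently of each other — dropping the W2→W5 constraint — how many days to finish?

With the dependency in place, W2→W5 = 3+11 = 14 sets the finish at 14 days.
Without W2→W5, W5's earliest start moves from 3 to 0.
After: W5 = 11 = 11 → 11 days.

11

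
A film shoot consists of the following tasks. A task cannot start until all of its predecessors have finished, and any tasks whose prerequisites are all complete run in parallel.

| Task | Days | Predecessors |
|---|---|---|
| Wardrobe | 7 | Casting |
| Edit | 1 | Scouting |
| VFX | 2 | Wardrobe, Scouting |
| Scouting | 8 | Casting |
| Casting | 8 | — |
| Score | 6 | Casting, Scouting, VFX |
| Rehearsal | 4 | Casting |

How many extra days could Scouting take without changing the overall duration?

0

Critical path: Casting→Scouting→VFX→Score = 8+8+2+6 = 24, so the finish is 24 days.
The longest chain containing Scouting totals 24 days.
Slack of Scouting = 8 − 8 = 0 days.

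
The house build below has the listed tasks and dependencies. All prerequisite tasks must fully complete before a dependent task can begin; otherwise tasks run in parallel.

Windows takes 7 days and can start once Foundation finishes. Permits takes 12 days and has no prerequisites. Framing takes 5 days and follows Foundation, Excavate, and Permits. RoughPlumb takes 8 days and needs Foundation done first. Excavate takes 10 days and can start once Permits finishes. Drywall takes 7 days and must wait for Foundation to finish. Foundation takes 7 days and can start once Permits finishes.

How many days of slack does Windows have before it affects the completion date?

Critical path: Permits→Excavate→Framing = 12+10+5 = 27, so the finish is 27 days.
Windows finishes as early as 26 and must finish by 27.
Float = 27 − 26 = 1.

1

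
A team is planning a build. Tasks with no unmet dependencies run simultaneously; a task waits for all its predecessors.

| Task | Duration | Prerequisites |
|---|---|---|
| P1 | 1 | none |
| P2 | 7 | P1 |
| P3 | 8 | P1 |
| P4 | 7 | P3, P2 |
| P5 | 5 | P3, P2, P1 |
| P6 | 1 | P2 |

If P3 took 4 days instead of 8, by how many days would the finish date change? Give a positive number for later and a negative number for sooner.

Baseline: P1→P3→P4 = 1+8+7 = 16 → 16 days.
P3 is on the critical path; changing it to 4 makes that path 12 days.
New critical path: P1→P2→P4 = 1+7+7 = 15 ⇒ 15 days.
Change in finish: 15 − 16 = -1 days.

-1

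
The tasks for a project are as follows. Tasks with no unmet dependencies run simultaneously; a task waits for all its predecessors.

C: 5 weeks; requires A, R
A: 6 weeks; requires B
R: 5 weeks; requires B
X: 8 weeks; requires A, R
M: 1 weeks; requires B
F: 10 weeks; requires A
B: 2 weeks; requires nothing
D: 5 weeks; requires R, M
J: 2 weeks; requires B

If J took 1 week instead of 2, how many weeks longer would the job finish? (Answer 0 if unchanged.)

Baseline: B→A→F = 2+6+10 = 18 → 18 weeks.
The longest path through J is only 4 weeks, so J has float 14.
That remains the longest chain; total 18 weeks.
Change in finish: 18 − 18 = +0 weeks.

0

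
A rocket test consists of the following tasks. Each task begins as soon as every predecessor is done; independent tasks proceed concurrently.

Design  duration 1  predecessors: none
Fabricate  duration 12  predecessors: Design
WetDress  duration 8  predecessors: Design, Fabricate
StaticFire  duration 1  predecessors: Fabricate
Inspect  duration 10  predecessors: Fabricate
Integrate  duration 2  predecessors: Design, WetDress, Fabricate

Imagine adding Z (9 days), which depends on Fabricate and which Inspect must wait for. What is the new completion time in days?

32

Originally the schedule takes 23 days.
With Z inserted, Inspect now waits for max(Fabricate, Z).
New critical path: Design→Fabricate→Z→Inspect = 1+12+9+10 = 32 ⇒ 32 days.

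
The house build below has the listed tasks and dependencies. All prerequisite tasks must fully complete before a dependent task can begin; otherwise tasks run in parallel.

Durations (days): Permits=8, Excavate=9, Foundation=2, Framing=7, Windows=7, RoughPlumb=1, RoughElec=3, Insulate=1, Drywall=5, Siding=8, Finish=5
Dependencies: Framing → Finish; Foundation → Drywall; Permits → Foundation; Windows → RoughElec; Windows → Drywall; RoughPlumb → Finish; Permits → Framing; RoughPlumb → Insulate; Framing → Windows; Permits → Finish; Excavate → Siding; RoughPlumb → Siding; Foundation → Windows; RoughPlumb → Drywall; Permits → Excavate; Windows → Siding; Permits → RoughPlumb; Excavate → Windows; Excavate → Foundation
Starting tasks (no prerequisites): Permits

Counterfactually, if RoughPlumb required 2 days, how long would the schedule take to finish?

34

Critical path before the change: Permits→Excavate→Foundation→Windows→Siding = 8+9+2+7+8 = 34 giving 34 days.
The longest path through RoughPlumb is only 17 days, so RoughPlumb has float 17.
That remains the longest chain; total 34 days.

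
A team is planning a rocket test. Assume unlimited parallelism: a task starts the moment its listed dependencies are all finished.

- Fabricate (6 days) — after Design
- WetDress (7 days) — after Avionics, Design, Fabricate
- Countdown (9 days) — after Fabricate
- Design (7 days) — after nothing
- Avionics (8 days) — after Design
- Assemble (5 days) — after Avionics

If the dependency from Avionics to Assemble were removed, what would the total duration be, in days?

22

Original critical path: Design→Fabricate→Countdown = 7+6+9 = 22 ⇒ 22 days.
Without Avionics→Assemble, Assemble's earliest start moves from 15 to 0.
New critical path: Design→Fabricate→Countdown = 7+6+9 = 22 ⇒ 22 days.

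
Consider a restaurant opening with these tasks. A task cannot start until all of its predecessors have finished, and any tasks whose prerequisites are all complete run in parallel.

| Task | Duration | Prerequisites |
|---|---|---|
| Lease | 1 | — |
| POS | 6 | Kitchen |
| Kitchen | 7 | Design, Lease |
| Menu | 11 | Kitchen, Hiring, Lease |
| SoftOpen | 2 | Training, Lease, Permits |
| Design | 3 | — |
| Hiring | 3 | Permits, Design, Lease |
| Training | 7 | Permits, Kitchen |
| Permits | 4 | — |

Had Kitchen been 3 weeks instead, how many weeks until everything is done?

18

Baseline: Design→Kitchen→Menu = 3+7+11 = 21 → 21 weeks.
Kitchen lies on that path, so at 3 weeks the path becomes 17 weeks.
Now Permits→Hiring→Menu = 4+3+11 = 18 is longest, so the finish becomes 18 weeks.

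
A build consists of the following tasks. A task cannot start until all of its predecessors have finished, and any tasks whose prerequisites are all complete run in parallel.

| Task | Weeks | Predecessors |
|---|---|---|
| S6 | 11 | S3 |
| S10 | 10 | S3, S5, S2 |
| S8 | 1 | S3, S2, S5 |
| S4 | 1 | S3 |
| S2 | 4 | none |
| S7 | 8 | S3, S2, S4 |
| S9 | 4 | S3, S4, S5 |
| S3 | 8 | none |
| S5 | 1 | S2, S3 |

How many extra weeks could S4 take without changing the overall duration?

The longest chain is S3→S5→S10 = 8+1+10 = 19; overall finish 19 weeks.
The longest chain containing S4 totals 17 weeks.
So S4 can slip 11 − 9 = 2 weeks.

2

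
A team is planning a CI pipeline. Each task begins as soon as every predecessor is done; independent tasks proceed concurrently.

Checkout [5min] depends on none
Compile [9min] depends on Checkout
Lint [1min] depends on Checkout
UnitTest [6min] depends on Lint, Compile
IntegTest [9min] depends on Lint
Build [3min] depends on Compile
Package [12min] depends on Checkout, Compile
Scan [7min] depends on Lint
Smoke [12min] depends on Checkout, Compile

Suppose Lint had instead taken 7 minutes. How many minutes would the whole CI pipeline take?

The binding path is Checkout→Compile→Package = 5+9+12 = 26; finish at 26 minutes.
Lint is off the critical path — its longest chain is 15 minutes, giving 11 of slack.
The critical path is still Checkout→Compile→Package; finish is now 26 minutes.

26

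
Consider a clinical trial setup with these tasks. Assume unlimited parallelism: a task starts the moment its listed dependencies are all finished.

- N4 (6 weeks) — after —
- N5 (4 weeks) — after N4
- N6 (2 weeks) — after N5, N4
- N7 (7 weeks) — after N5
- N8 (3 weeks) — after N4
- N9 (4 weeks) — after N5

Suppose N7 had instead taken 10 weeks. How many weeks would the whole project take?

20

The binding path is N4→N5→N7 = 6+4+7 = 17; finish at 17 weeks.
N7 lies on that path, so at 10 weeks the path becomes 20 weeks.
No other chain overtakes it, so the finish is 20 weeks.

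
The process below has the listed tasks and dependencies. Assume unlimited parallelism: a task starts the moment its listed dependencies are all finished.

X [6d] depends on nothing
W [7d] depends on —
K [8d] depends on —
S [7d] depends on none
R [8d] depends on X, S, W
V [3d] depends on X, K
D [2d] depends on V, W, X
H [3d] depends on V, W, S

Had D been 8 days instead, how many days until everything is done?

19

As given, the longest chain is W→R = 7+8 = 15, so the finish is 15 days.
The longest path through D is only 13 days, so D has float 2.
The binding chain switches to K→V→D = 8+3+8 = 19; finish 19 days.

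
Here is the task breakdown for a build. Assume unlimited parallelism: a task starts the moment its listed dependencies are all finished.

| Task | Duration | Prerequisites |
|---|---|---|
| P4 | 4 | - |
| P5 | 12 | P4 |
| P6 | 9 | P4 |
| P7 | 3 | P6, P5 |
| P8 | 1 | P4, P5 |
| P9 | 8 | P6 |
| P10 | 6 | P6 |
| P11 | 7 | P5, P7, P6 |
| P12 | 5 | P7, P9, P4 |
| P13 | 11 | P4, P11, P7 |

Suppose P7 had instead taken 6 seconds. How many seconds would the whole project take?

40

Critical path before the change: P4→P5→P7→P11→P13 = 4+12+3+7+11 = 37 giving 37 seconds.
Since P7 is critical, the +3 change carries straight to that chain (now 40 seconds).
No other chain overtakes it, so the finish is 40 seconds.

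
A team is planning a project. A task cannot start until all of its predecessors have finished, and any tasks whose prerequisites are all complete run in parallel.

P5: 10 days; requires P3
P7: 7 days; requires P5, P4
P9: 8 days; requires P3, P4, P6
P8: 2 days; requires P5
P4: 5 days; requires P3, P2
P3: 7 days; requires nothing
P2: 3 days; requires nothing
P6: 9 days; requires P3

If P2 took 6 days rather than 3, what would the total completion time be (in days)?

Actual critical path: P3→P5→P7 = 7+10+7 = 24 ⇒ 24 days.
The longest path through P2 is only 16 days, so P2 has float 8.
No other chain overtakes it, so the finish is 24 days.

24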